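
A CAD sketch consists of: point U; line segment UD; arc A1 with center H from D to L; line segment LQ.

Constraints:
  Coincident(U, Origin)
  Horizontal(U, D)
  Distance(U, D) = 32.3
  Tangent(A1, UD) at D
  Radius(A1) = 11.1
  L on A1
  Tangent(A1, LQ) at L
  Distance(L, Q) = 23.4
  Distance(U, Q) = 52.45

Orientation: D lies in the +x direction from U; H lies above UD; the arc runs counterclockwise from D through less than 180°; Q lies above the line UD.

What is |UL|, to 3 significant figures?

45.2

Checks: |HL| = 11.10 ✓; ∠(HL, LQ) = 90.00° ✓; |LQ| = 23.40 ✓; |UQ| = 52.45 ✓.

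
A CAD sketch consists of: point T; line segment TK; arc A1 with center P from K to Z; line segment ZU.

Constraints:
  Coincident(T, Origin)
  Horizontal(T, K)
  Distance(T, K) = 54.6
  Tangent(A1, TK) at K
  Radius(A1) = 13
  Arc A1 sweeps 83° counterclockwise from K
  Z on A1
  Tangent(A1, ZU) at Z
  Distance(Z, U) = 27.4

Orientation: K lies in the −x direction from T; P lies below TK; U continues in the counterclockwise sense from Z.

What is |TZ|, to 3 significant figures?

68.5

T is at the origin; TK is horizontal with |TK| = 54.6 and K on the −x side, so K = (-54.6, 0.00). A1 meets TK tangentially, so PK is at right angles to TK, so P = K + (0, -13) = (-54.6, -13.0). On A1, K sits at bearing 90° from P; an 83° counterclockwise sweep puts Z at bearing 173°, so Z = P + 13.0·(cos 173°, sin 173°) = (-67.5, -11.4). Then |TZ| = |Z − T| = 68.5.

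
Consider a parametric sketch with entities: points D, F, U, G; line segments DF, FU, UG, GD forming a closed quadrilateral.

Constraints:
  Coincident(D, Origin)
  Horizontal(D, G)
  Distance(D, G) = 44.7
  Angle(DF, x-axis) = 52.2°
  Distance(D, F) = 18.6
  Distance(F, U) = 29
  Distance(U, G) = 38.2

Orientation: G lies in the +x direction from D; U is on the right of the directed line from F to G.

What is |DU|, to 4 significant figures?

16.96

D is at the origin; DG is horizontal with |DG| = 44.7 and G in +x, so G = (44.7, 0). DF runs at 52.2° with |DF| = 18.6, so F = (11.40, 14.70). U is determined by |FU| = 29.0 and |UG| = 38.2 together: it lies at the intersection of circle(F, 29.0) and circle(G, 38.2). With |FG| = 36.40, the foot of the radical line on FG is 9.707 from F and the perpendicular offset is √(29.0² − 9.707²) = 27.33. Taking the right-of-FG solution: U = (9.247, -14.22).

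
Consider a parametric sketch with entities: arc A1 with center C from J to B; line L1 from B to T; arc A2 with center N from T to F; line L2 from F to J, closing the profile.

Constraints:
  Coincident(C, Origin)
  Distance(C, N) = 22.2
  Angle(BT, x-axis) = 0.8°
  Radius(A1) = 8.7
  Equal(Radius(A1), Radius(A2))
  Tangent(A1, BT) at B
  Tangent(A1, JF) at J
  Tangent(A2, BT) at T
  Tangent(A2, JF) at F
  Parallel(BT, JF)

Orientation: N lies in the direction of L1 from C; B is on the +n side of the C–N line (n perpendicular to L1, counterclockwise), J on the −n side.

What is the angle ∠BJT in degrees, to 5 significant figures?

51.911°

Tangency of A1 to both parallel lines with radius 8.7 puts B and J at C ± 8.7·n: B = (-0.12147, 8.6992), J = (0.12147, -8.6992). Equal radii place T and F the same way about N: T = N + 8.7·n = (22.076, 9.0091), F = N − 8.7·n = (22.319, -8.3892). Then cos ∠BJT = JB·JT / (|JB||JT|), giving 51.911°.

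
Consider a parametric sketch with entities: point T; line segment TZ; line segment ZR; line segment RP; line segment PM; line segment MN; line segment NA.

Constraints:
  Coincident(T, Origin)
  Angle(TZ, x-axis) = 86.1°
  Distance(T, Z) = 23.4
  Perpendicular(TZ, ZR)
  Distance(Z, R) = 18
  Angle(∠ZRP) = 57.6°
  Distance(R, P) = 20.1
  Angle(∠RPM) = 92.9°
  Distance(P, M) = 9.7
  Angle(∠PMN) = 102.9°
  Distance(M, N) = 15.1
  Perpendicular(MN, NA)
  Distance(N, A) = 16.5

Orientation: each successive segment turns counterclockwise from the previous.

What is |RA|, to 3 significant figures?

2.60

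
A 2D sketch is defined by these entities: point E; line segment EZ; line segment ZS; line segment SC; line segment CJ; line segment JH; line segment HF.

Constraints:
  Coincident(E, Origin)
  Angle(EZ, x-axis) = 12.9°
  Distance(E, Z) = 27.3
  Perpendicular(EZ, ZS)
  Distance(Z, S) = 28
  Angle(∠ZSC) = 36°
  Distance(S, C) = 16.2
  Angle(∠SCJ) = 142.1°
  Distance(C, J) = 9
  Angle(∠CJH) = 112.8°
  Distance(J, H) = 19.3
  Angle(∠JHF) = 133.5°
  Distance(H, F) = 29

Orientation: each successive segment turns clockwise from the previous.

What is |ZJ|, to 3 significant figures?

10.9

E is at the origin; EZ runs at 12.9° with length 27.3, so Z = (26.6, 6.09). EZ ⟂ ZS, so ZS runs at -77.1°; with |ZS| = 28.0, S = (32.9, -21.2). ∠ZSC = 36.0° gives SC at 139° from the x-axis; with |SC| = 16.2, C = (20.7, -10.5). ∠SCJ = 142.1° gives CJ at 101° from the x-axis; with |CJ| = 9.0, J = (18.9, -1.71). Then |ZJ| = |J − Z| = 10.9.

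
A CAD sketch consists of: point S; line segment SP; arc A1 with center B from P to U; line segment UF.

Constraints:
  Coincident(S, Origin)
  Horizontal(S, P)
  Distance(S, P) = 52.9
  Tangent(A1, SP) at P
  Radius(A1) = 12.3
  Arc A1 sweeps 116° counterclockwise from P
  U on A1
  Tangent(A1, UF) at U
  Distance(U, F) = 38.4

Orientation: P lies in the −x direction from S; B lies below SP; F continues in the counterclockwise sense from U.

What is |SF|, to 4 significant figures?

70.33

S is at the origin; SP is horizontal with |SP| = 52.9 and P on the −x side, so P = (-52.90, 0.000). Tangency of A1 to SP means the radius BP is perpendicular to SP, so B = P + (0, -12.3) = (-52.90, -12.30). On A1, P sits at bearing 90° from B; a 116° counterclockwise sweep puts U at bearing 206°, so U = B + 12.3·(cos 206°, sin 206°) = (-63.96, -17.69). The tangent condition forces BU to be normal to UF, so UF runs along (−sin 206°, cos 206°); with |UF| = 38.4, F = (-47.12, -52.21). Then |SF| = |F − S| = 70.33.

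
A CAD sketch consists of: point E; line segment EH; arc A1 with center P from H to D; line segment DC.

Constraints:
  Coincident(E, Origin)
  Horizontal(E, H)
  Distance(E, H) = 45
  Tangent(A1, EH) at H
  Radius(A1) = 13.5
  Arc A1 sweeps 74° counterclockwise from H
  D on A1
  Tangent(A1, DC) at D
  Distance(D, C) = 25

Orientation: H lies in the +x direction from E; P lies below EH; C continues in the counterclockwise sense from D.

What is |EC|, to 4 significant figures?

42.13

E is at the origin; EH is horizontal with |EH| = 45.0 and H on the +x side, so H = (45.00, 0.000). The tangent condition forces PH to be normal to EH, so P = H + (0, -13.5) = (45.00, -13.50). On A1, H sits at bearing 90° from P; a 74° counterclockwise sweep puts D at bearing 164°, so D = P + 13.5·(cos 164°, sin 164°) = (32.02, -9.779). A1 meets DC tangentially, so PD is at right angles to DC, so DC runs along (−sin 164°, cos 164°); with |DC| = 25.0, C = (25.13, -33.81). Then |EC| = |C − E| = 42.13.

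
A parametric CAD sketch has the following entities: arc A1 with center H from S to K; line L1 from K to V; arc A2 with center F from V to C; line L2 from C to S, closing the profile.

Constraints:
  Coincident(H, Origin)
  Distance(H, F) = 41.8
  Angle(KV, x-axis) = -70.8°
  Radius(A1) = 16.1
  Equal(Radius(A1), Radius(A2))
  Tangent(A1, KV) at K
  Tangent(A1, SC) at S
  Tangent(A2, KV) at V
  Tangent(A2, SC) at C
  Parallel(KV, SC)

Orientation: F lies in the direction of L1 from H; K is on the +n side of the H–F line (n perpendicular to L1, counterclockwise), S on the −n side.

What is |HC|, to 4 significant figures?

44.79

The slot axis is L1's direction at -70.8°, so u = (cos -70.8°, sin -70.8°) = (0.3289, -0.9444) and n = (−sin -70.8°, cos -70.8°) = (0.9444, 0.3289). H is at the origin and F lies 41.8 along u from H, so F = 41.8·u = (13.75, -39.47). Tangency of A1 to both parallel lines with radius 16.1 puts K and S at H ± 16.1·n: K = (15.20, 5.295), S = (-15.20, -5.295). Equal radii place V and C the same way about F: V = F + 16.1·n = (28.95, -34.18), C = F − 16.1·n = (-1.458, -44.77). Then |HC| = |C − H| = 44.79.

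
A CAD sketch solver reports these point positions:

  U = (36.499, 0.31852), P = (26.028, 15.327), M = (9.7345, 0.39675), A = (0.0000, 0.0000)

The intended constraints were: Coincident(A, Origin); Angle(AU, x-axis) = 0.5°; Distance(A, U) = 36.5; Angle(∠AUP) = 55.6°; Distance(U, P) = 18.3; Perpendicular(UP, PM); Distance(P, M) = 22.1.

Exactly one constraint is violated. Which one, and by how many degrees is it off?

Perpendicular(UP, PM) — off by 7.60°.

A = (0.00, 0.00) ✓; AU at 0.5000° ✓; |AU| = 36.50 ✓; ∠AUP = 55.60° ✓; |UP| = 18.30 ✓; ∠(UP, PM) = 97.60° ✗; |PM| = 22.10 ✓.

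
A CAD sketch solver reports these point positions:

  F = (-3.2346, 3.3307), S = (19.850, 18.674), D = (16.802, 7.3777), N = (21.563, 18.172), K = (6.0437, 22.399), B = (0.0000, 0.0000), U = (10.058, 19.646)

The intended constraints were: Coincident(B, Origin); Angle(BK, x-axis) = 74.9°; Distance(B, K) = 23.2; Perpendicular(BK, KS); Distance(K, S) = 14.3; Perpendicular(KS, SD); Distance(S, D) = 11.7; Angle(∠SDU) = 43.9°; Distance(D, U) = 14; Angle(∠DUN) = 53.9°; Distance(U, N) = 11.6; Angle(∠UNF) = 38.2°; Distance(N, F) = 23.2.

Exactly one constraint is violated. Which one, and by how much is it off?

Distance(N, F) = 23.2 — off by 5.70.

B = (0.00, 0.00) ✓; BK at 74.90° ✓; |BK| = 23.20 ✓; ∠(BK, KS) = 90.00° ✓; |KS| = 14.30 ✓; ∠(KS, SD) = 90.00° ✓; |SD| = 11.70 ✓; ∠SDU = 43.90° ✓; |DU| = 14.00 ✓; ∠DUN = 53.90° ✓; |UN| = 11.60 ✓; ∠UNF = 38.20° ✓; |NF| = 28.90 ✗.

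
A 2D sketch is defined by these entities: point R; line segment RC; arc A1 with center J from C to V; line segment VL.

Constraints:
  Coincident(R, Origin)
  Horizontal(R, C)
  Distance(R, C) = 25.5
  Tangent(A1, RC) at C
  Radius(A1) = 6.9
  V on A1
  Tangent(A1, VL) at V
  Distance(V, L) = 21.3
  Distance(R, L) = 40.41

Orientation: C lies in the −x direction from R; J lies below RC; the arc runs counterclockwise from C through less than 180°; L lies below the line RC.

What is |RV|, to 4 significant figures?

33.31

R is at the origin; RC is horizontal with |RC| = 25.5 and C on the −x side, so C = (-25.50, 0.000). Since A1 is tangent to RC there, JC ⟂ RC, so J = C + (0, -6.9) = (-25.50, -6.900). Since JV ⟂ VL (tangency), |JL| = √(6.9² + 21.3²) = 22.39 regardless of where V sits on A1. So L lies on both circle(R, 40.41) and circle(J, 22.39); the below-RC intersection is L = (-27.99, -29.15). V is the foot of the tangent from L: V = (-32.26, -8.285).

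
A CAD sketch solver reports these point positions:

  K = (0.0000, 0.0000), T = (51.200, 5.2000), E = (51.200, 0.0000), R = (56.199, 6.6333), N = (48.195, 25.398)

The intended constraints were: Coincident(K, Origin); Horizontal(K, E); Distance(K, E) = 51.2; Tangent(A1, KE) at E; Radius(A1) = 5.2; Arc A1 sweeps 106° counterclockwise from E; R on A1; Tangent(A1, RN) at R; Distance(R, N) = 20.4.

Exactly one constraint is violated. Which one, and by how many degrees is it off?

Tangent(A1, RN) at R — off by 7.10°.

K = (0.00, 0.00) ✓; K.y = 0.00, E.y = 0.00 ✓; |KE| = 51.20 ✓; ∠(TE, EK) = 90.00° ✓; |TE| = 5.200 ✓; bearing(T→R) − bearing(T→E) = 106.0° ✓; |TR| = 5.200 ✓; ∠(TR, RN) = 82.90° ✗; |RN| = 20.40 ✓.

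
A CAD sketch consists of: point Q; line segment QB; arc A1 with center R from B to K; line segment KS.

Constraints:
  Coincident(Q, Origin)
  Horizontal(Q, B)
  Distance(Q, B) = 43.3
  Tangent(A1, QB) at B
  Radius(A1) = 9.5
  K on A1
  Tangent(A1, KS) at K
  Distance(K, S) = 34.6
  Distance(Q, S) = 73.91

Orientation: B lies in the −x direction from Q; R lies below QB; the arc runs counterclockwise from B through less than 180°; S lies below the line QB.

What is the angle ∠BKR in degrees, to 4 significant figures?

53.14°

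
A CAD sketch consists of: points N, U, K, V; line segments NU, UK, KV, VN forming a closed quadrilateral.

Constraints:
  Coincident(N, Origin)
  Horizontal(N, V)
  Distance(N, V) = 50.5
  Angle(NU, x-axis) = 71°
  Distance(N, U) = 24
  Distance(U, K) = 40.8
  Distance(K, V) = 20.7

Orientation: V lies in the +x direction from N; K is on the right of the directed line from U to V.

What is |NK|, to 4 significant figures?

33.82

N is at the origin; N and V share the same y with |NV| = 50.5 and V in +x, so V = (50.5, 0). NU runs at 71.0° with |NU| = 24.0, so U = (7.814, 22.69). K is determined by |UK| = 40.8 and |KV| = 20.7 together: it lies at the intersection of circle(U, 40.8) and circle(V, 20.7). With |UV| = 48.34, the foot of the radical line on UV is 36.96 from U and the perpendicular offset is √(40.8² − 36.96²) = 17.29. Taking the right-of-UV solution: K = (32.33, -9.919).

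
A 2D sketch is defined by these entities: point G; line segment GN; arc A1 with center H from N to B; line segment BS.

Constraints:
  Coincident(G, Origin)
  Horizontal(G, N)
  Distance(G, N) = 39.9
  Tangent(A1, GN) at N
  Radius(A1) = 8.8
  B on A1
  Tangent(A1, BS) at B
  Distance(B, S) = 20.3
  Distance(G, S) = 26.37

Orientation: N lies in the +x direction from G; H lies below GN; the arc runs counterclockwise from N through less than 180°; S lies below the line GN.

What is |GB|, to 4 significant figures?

33.59

Checks: |HB| = 8.800 ✓; ∠(HB, BS) = 90.00° ✓; |BS| = 20.30 ✓; |GS| = 26.37 ✓.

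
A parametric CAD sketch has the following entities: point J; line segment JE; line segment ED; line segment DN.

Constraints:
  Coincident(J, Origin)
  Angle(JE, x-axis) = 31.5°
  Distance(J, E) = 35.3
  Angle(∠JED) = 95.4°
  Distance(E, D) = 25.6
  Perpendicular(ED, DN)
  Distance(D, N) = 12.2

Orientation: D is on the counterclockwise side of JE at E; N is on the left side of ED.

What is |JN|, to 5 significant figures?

36.917

∠JED = 95.4°, so ED runs at 31.5° + (180° − 95.4°) = 116.10° from the x-axis; with |ED| = 25.6, D = E + 25.6·(cos 116.10°, sin 116.10°) = (18.836, 41.434). The perpendicularity gives DN at right angles to ED; with |DN| = 12.2 on the left of ED, N = D + 12.2·(-0.89803, -0.43994) = (7.8798, 36.066). Then |JN| = |N − J| = 36.917.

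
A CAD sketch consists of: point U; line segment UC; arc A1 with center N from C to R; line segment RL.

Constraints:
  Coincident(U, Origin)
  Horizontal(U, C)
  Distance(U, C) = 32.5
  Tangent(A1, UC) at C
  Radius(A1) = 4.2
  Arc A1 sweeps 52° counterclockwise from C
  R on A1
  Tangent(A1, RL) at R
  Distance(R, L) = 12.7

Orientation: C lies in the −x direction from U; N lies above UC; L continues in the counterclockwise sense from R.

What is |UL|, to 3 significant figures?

24.3

U is at the origin; U and C share the same y with |UC| = 32.5 and C on the −x side, so C = (-32.5, 0.00). Since A1 is tangent to UC there, NC ⟂ UC, so N = C + (0, 4.2) = (-32.5, 4.20). On A1, C sits at bearing -90° from N; a 52° counterclockwise sweep puts R at bearing -38°, so R = N + 4.2·(cos -38°, sin -38°) = (-29.2, 1.61). Tangency of A1 to RL means the radius NR is perpendicular to RL, so RL runs along (−sin -38°, cos -38°); with |RL| = 12.7, L = (-21.4, 11.6). Then |UL| = |L − U| = 24.3.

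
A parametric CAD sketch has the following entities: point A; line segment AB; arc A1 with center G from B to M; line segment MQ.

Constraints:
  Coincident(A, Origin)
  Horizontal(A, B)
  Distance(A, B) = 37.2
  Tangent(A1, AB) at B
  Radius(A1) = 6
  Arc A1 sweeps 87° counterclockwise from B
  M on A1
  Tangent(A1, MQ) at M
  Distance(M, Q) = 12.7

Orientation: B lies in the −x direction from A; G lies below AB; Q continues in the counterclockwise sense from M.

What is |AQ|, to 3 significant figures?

47.5

A is at the origin; A and B share the same y with |AB| = 37.2 and B on the −x side, so B = (-37.2, 0.00). Tangency of A1 to AB means the radius GB is perpendicular to AB, so G = B + (0, -6) = (-37.2, -6.00). On A1, B sits at bearing 90° from G; an 87° counterclockwise sweep puts M at bearing 177°, so M = G + 6.0·(cos 177°, sin 177°) = (-43.2, -5.69). Tangency of A1 to MQ means the radius GM is perpendicular to MQ, so MQ runs along (−sin 177°, cos 177°); with |MQ| = 12.7, Q = (-43.9, -18.4). Then |AQ| = |Q − A| = 47.5.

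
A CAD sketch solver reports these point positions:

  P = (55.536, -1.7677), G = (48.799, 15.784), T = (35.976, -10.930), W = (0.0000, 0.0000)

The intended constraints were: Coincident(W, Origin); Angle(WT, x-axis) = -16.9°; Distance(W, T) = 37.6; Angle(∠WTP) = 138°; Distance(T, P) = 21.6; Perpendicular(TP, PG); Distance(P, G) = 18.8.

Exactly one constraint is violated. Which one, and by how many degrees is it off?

Perpendicular(TP, PG) — off by 4.10°.

W = (0.00, 0.00) ✓; WT at -16.90° ✓; |WT| = 37.60 ✓; ∠WTP = 138.0° ✓; |TP| = 21.60 ✓; ∠(TP, PG) = 85.90° ✗; |PG| = 18.80 ✓.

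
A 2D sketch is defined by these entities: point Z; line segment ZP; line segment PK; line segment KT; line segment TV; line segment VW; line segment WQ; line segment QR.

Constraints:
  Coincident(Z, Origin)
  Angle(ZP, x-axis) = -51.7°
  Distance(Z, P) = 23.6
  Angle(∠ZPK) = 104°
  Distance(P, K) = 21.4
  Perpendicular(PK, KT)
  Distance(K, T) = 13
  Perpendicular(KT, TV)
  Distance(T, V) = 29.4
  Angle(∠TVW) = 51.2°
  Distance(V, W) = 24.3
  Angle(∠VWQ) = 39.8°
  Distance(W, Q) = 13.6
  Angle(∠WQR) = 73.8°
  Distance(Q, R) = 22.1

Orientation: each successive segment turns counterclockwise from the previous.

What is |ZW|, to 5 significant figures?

31.605

Z is at the origin; ZP runs at -51.7° with length 23.6, so P = (14.627, -18.521). ∠ZPK = 104.0° gives PK at 24.300° from the x-axis; with |PK| = 21.4, K = (34.131, -9.7143). The perpendicularity gives KT at right angles to PK, so KT runs at 114.30°; with |KT| = 13.0, T = (28.781, 2.1339). The perpendicularity gives TV at right angles to KT, so TV runs at -155.70°; with |TV| = 29.4, V = (1.9859, -9.9646). ∠TVW = 51.2° gives VW at -26.900° from the x-axis; with |VW| = 24.3, W = (23.657, -20.959). Then |ZW| = |W − Z| = 31.605.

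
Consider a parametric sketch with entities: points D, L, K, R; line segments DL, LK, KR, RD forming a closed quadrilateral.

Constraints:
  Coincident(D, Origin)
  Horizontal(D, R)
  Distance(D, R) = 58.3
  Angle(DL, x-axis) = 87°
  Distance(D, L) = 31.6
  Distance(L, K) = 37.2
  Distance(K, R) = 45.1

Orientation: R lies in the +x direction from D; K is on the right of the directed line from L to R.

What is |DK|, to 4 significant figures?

13.87

D is at the origin; D and R share the same y with |DR| = 58.3 and R in +x, so R = (58.3, 0). DL runs at 87.0° with |DL| = 31.6, so L = (1.654, 31.56). K is determined by |LK| = 37.2 and |KR| = 45.1 together: it lies at the intersection of circle(L, 37.2) and circle(R, 45.1). With |LR| = 64.84, the foot of the radical line on LR is 27.41 from L and the perpendicular offset is √(37.2² − 27.41²) = 25.15. Taking the right-of-LR solution: K = (13.36, -3.755).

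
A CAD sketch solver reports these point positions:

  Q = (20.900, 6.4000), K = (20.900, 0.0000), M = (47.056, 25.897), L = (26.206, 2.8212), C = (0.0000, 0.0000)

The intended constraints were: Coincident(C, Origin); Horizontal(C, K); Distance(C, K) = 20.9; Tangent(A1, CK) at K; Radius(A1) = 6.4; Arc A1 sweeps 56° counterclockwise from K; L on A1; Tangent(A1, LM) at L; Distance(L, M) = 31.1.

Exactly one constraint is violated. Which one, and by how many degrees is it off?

Tangent(A1, LM) at L — off by 8.10°.

C = (0.00, 0.00) ✓; C.y = 0.00, K.y = 0.00 ✓; |CK| = 20.90 ✓; ∠(QK, KC) = 90.00° ✓; |QK| = 6.400 ✓; bearing(Q→L) − bearing(Q→K) = 56.00° ✓; |QL| = 6.400 ✓; ∠(QL, LM) = 98.10° ✗; |LM| = 31.10 ✓.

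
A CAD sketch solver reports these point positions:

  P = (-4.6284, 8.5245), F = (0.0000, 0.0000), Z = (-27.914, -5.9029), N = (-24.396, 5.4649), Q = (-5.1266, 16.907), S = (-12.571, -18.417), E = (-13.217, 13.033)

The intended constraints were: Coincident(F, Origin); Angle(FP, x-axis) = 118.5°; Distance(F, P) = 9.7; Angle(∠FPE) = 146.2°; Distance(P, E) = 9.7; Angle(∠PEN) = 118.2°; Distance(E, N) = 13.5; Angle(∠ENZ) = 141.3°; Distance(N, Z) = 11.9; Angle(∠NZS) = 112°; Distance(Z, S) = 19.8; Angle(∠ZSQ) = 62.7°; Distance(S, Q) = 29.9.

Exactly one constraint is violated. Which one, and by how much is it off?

Distance(S, Q) = 29.9 — off by 6.20.

F = (0.00, 0.00) ✓; FP at 118.5° ✓; |FP| = 9.700 ✓; ∠FPE = 146.2° ✓; |PE| = 9.700 ✓; ∠PEN = 118.2° ✓; |EN| = 13.50 ✓; ∠ENZ = 141.3° ✓; |NZ| = 11.90 ✓; ∠NZS = 112.0° ✓; |ZS| = 19.80 ✓; ∠ZSQ = 62.70° ✓; |SQ| = 36.10 ✗.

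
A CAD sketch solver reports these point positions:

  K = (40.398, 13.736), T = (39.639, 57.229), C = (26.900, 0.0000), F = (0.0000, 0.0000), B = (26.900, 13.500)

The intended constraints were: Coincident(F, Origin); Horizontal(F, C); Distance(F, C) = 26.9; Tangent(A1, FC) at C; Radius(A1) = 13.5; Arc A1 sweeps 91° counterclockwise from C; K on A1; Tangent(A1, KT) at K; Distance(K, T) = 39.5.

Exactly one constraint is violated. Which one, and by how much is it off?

Distance(K, T) = 39.5 — off by 4.00.

F = (0.00, 0.00) ✓; F.y = 0.00, C.y = 0.00 ✓; |FC| = 26.90 ✓; ∠(BC, CF) = 90.00° ✓; |BC| = 13.50 ✓; bearing(B→K) − bearing(B→C) = 91.00° ✓; |BK| = 13.50 ✓; ∠(BK, KT) = 90.00° ✓; |KT| = 43.50 ✗.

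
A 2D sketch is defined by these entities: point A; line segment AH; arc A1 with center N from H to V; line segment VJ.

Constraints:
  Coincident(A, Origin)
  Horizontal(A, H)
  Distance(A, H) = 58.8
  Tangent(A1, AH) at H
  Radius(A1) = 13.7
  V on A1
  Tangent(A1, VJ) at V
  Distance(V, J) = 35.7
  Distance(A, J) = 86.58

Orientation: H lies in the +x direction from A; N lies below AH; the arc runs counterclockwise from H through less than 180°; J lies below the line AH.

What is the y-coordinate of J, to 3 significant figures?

-50.1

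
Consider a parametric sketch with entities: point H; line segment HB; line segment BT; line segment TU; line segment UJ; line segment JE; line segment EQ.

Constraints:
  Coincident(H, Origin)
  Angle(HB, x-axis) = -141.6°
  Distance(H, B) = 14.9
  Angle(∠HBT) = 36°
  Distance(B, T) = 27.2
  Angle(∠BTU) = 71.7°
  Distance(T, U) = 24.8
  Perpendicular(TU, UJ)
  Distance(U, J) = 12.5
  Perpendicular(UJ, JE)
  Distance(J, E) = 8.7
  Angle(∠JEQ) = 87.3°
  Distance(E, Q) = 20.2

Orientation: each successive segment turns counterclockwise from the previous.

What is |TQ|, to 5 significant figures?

18.700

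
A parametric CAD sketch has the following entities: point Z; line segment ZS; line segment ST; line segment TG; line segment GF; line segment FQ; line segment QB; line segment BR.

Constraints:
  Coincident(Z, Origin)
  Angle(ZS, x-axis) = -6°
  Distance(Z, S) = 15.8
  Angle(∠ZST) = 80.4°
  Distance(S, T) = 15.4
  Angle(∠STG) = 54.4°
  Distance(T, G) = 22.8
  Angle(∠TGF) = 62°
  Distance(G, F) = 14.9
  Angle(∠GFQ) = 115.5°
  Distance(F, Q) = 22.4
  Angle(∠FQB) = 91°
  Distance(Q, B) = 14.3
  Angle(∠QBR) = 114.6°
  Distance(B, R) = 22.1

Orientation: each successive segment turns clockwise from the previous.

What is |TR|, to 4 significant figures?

17.78

Z is at the origin; ZS runs at -6.0° with length 15.8, so S = (15.71, -1.652). ∠ZST = 80.4° gives ST at -105.6° from the x-axis; with |ST| = 15.4, T = (11.57, -16.48). ∠STG = 54.4° gives TG at 128.8° from the x-axis; with |TG| = 22.8, G = (-2.714, 1.285). ∠TGF = 62.0° gives GF at 10.80° from the x-axis; with |GF| = 14.9, F = (11.92, 4.077). ∠GFQ = 115.5° gives FQ at -53.70° from the x-axis; with |FQ| = 22.4, Q = (25.18, -13.98). ∠FQB = 91.0° gives QB at -142.7° from the x-axis; with |QB| = 14.3, B = (13.81, -22.64). ∠QBR = 114.6° gives BR at 151.9° from the x-axis; with |BR| = 22.1, R = (-5.688, -12.23). Then |TR| = |R − T| = 17.78.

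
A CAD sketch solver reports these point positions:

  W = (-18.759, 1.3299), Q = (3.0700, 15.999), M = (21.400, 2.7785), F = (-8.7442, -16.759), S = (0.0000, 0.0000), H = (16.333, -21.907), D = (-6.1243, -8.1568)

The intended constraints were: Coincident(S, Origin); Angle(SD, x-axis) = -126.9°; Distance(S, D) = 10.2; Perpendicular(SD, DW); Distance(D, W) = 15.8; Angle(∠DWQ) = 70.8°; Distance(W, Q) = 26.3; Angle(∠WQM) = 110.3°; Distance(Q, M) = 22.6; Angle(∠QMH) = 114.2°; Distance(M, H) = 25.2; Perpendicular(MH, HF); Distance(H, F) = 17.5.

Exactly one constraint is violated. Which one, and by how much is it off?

Distance(H, F) = 17.5 — off by 8.10.

S = (0.00, 0.00) ✓; SD at -126.9° ✓; |SD| = 10.20 ✓; ∠(SD, DW) = 90.00° ✓; |DW| = 15.80 ✓; ∠DWQ = 70.80° ✓; |WQ| = 26.30 ✓; ∠WQM = 110.3° ✓; |QM| = 22.60 ✓; ∠QMH = 114.2° ✓; |MH| = 25.20 ✓; ∠(MH, HF) = 90.00° ✓; |HF| = 25.60 ✗.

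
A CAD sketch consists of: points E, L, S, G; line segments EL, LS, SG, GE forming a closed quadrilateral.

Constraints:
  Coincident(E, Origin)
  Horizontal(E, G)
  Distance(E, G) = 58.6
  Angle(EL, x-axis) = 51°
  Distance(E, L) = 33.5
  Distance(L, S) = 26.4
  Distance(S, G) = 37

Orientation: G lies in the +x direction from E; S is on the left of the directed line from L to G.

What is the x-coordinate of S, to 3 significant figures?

46.0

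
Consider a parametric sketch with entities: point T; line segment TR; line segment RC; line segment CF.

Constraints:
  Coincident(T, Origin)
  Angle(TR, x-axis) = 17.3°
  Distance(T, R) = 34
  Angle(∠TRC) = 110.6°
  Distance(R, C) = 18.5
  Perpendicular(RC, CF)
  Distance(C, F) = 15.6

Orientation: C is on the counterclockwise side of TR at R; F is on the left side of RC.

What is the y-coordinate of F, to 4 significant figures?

29.48

T is at the origin; TR runs at 17.3° with length 34.0, so R = 34.0·(cos 17.3°, sin 17.3°) = (32.46, 10.11). ∠TRC = 110.6°, so RC runs at 17.3° + (180° − 110.6°) = 86.70° from the x-axis; with |RC| = 18.5, C = R + 18.5·(cos 86.70°, sin 86.70°) = (33.53, 28.58). The perpendicularity gives CF at right angles to RC; with |CF| = 15.6 on the left of RC, F = C + 15.6·(-0.9983, 0.05756) = (17.95, 29.48). So F.y = 29.48.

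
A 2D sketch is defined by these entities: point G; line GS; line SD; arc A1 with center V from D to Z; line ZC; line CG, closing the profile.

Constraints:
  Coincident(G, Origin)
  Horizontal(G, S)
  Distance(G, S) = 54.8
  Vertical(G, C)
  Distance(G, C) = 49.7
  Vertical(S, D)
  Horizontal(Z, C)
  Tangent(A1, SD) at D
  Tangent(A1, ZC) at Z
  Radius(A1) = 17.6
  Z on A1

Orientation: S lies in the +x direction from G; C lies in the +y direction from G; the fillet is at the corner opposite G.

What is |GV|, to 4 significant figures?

49.14

G is at the origin; GS is horizontal with |GS| = 54.8 and S on the +x side, so S = (54.80, 0.000). GC is vertical with |GC| = 49.7 and C on the +y side, so C = (0.000, 49.70). The virtual corner opposite G is at (54.80, 49.70). A1 meets SD tangentially, so VD is at right angles to SD and tangency of A1 to ZC means the radius VZ is perpendicular to ZC, with radius 17.6, so the center V sits 17.6 in from both sides at V = (37.20, 32.10). Then |GV| = |V − G| = 49.14.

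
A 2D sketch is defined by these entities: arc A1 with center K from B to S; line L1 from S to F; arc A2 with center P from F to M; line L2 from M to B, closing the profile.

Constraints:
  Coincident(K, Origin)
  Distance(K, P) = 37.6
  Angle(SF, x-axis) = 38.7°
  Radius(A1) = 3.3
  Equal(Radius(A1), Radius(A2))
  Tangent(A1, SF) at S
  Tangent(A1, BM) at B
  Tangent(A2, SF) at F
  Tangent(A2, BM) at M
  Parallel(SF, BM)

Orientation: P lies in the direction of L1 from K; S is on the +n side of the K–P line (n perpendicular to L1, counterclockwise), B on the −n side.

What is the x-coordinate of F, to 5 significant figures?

27.281

The slot axis is L1's direction at 38.7°, so u = (cos 38.7°, sin 38.7°) = (0.78043, 0.62524) and n = (−sin 38.7°, cos 38.7°) = (-0.62524, 0.78043). K is at the origin and P lies 37.6 along u from K, so P = 37.6·u = (29.344, 23.509). Tangency of A1 to both parallel lines with radius 3.3 puts S and B at K ± 3.3·n: S = (-2.0633, 2.5754), B = (2.0633, -2.5754). Equal radii place F and M the same way about P: F = P + 3.3·n = (27.281, 26.085), M = P − 3.3·n = (31.407, 20.934). So F.x = 27.281.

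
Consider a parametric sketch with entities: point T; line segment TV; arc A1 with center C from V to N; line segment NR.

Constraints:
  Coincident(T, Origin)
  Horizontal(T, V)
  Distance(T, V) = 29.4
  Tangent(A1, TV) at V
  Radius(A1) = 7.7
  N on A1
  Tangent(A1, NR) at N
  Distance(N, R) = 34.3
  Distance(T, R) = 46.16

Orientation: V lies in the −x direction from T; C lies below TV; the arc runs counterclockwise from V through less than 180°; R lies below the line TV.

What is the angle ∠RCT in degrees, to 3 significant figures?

89.2°

T is at the origin; T and V share the same y with |TV| = 29.4 and V on the −x side, so V = (-29.4, 0.00). Since A1 is tangent to TV there, CV ⟂ TV, so C = V + (0, -7.7) = (-29.4, -7.70). Since CN ⟂ NR (tangency), |CR| = √(7.7² + 34.3²) = 35.2 regardless of where N sits on A1. So R lies on both circle(T, 46.16) and circle(C, 35.2); the below-TV intersection is R = (-20.0, -41.6). N is the foot of the tangent from R: N = (-36.2, -11.3).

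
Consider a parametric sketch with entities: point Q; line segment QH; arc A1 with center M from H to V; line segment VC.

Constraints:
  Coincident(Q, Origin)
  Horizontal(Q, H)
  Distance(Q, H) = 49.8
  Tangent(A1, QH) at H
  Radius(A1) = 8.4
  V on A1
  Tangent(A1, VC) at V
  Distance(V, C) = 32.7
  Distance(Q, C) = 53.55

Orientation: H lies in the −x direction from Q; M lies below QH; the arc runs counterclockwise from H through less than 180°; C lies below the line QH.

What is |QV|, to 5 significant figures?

58.032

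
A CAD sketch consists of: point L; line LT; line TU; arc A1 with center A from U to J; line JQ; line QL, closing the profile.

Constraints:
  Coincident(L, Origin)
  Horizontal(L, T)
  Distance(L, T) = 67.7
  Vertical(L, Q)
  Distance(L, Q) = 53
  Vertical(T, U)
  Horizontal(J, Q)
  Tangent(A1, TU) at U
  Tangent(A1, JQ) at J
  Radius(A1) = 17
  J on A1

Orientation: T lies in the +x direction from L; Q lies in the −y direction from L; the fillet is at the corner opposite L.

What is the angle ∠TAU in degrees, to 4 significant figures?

64.72°

L is at the origin; L and T share the same y with |LT| = 67.7 and T on the +x side, so T = (67.70, 0.000). L and Q share the same x with |LQ| = 53.0 and Q on the −y side, so Q = (0.000, -53.00). The virtual corner opposite L is at (67.70, -53.00). The tangent condition forces AU to be normal to TU and A1 meets JQ tangentially, so AJ is at right angles to JQ, with radius 17.0, so the center A sits 17.0 in from both sides at A = (50.70, -36.00). That places the tangent points at U = (67.70, -36.00) on TU and J = (50.70, -53.00) on JQ. Then cos ∠TAU = AT·AU / (|AT||AU|), giving 64.72°.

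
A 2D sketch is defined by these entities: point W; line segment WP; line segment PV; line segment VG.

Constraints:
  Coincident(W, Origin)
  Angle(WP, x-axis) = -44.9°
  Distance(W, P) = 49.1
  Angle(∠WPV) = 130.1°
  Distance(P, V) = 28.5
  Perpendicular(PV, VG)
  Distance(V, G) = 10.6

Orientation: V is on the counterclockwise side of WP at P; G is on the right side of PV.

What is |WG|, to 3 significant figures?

77.0

W is at the origin; WP runs at -44.9° with length 49.1, so P = 49.1·(cos -44.9°, sin -44.9°) = (34.8, -34.7). ∠WPV = 130.1°, so PV runs at -44.9° + (180° − 130.1°) = 5.00° from the x-axis; with |PV| = 28.5, V = P + 28.5·(cos 5.00°, sin 5.00°) = (63.2, -32.2). PV ⟂ VG; with |VG| = 10.6 on the right of PV, G = V + 10.6·(0.0872, -0.996) = (64.1, -42.7). Then |WG| = |G − W| = 77.0.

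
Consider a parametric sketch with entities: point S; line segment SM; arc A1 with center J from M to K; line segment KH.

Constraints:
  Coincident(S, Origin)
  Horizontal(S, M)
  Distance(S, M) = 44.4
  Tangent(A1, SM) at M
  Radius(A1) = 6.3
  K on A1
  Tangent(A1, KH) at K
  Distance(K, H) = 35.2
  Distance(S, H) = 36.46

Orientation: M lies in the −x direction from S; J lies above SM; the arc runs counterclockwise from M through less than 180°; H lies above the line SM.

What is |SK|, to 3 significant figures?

39.4

Checks: S.y = 0.00, M.y = 0.00 ✓; |JK| = 6.300 ✓; ∠(JK, KH) = 90.00° ✓; |KH| = 35.20 ✓; |SH| = 36.46 ✓.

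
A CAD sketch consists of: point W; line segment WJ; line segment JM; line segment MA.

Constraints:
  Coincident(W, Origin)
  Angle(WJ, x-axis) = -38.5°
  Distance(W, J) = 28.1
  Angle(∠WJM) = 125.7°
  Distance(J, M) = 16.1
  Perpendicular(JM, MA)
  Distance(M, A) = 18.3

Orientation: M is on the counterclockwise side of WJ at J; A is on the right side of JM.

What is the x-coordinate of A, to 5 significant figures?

42.466

W is at the origin; WJ runs at -38.5° with length 28.1, so J = 28.1·(cos -38.5°, sin -38.5°) = (21.991, -17.493). ∠WJM = 125.7°, so JM runs at -38.5° + (180° − 125.7°) = 15.800° from the x-axis; with |JM| = 16.1, M = J + 16.1·(cos 15.800°, sin 15.800°) = (37.483, -13.109). The perpendicularity gives MA at right angles to JM; with |MA| = 18.3 on the right of JM, A = M + 18.3·(0.27228, -0.96222) = (42.466, -30.718). So A.x = 42.466.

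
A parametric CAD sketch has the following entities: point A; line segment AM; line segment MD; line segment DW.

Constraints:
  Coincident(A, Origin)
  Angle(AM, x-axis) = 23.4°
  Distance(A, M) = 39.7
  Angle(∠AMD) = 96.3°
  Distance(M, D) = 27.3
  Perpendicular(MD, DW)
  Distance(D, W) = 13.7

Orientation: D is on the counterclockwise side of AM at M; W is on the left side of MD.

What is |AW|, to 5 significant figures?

40.813

A is at the origin; AM runs at 23.4° with length 39.7, so M = 39.7·(cos 23.4°, sin 23.4°) = (36.435, 15.767). ∠AMD = 96.3°, so MD runs at 23.4° + (180° − 96.3°) = 107.10° from the x-axis; with |MD| = 27.3, D = M + 27.3·(cos 107.10°, sin 107.10°) = (28.408, 41.860). The perpendicularity gives DW at right angles to MD; with |DW| = 13.7 on the left of MD, W = D + 13.7·(-0.95579, -0.29404) = (15.313, 37.832). Then |AW| = |W − A| = 40.813.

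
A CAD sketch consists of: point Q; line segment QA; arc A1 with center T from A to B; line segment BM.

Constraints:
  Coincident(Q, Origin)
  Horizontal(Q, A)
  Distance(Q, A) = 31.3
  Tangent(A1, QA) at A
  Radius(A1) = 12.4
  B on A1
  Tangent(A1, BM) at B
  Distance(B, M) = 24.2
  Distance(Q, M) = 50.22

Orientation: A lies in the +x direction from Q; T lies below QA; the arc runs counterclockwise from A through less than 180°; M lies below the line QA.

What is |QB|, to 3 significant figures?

27.0

Checks: |TB| = 12.40 ✓; ∠(TB, BM) = 90.00° ✓; |BM| = 24.20 ✓; |QM| = 50.22 ✓.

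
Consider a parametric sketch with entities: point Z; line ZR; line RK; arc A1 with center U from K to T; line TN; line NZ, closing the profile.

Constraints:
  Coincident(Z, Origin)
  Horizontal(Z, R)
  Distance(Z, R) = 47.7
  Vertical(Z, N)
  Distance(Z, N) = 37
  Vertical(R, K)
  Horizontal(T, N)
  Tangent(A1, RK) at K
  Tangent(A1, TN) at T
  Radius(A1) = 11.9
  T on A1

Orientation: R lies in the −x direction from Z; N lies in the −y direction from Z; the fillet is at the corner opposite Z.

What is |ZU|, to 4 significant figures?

43.72

Z is at the origin; Z and R share the same y with |ZR| = 47.7 and R on the −x side, so R = (-47.70, 0.000). ZN is vertical with |ZN| = 37.0 and N on the −y side, so N = (0.000, -37.00). The virtual corner opposite Z is at (-47.70, -37.00). A1 meets RK tangentially, so UK is at right angles to RK and A1 meets TN tangentially, so UT is at right angles to TN, with radius 11.9, so the center U sits 11.9 in from both sides at U = (-35.80, -25.10). Then |ZU| = |U − Z| = 43.72.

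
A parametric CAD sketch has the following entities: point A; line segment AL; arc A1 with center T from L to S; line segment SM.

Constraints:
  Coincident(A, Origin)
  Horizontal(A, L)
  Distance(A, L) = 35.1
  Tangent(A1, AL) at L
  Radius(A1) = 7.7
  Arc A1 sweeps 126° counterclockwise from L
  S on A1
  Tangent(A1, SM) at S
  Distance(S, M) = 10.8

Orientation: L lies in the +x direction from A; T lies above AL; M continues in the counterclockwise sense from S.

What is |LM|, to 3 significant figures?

21.0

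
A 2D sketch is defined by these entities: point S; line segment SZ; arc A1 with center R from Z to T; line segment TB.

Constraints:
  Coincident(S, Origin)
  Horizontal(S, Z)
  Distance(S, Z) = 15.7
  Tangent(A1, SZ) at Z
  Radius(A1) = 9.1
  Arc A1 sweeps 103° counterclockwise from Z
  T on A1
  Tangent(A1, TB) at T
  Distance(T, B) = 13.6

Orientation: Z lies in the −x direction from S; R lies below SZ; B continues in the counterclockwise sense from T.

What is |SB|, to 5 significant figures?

32.525

On A1, Z sits at bearing 90° from R; a 103° counterclockwise sweep puts T at bearing 193°, so T = R + 9.1·(cos 193°, sin 193°) = (-24.567, -11.147). Since A1 is tangent to TB there, RT ⟂ TB, so TB runs along (−sin 193°, cos 193°); with |TB| = 13.6, B = (-21.507, -24.398). Then |SB| = |B − S| = 32.525.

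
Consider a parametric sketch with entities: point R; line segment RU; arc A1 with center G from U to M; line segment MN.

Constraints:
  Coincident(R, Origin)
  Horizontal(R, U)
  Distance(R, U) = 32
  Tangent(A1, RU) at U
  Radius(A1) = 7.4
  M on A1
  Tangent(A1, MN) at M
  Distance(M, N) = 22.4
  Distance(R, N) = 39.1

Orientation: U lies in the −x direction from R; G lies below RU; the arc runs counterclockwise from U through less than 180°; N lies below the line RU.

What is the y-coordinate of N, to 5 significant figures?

-29.965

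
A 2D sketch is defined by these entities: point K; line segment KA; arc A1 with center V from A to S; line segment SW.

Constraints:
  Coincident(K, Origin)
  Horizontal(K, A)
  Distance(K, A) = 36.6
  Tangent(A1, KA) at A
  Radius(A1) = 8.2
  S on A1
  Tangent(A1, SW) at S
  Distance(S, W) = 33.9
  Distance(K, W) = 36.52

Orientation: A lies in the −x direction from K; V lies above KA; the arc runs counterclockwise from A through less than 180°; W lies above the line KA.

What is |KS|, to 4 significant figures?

29.71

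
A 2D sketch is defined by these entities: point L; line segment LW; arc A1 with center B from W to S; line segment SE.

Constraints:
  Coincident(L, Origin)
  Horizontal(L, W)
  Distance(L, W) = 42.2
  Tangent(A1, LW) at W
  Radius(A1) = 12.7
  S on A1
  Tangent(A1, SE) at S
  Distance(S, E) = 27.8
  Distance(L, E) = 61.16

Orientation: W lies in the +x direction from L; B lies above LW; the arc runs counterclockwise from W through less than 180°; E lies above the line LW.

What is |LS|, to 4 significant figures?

56.72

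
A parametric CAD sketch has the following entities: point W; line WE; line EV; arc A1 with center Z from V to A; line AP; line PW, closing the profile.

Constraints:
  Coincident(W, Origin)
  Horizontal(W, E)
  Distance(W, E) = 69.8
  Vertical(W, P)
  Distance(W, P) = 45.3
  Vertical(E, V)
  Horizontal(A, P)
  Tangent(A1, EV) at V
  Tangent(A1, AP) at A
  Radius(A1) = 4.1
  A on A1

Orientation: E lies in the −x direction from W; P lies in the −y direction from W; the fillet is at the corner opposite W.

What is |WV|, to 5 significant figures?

81.052

W is at the origin; WE is horizontal with |WE| = 69.8 and E on the −x side, so E = (-69.800, 0.0000). W and P share the same x with |WP| = 45.3 and P on the −y side, so P = (0.0000, -45.300). The virtual corner opposite W is at (-69.800, -45.300). The tangent condition forces ZV to be normal to EV and the tangent condition forces ZA to be normal to AP, with radius 4.1, so the center Z sits 4.1 in from both sides at Z = (-65.700, -41.200). That places the tangent points at V = (-69.800, -41.200) on EV and A = (-65.700, -45.300) on AP. Then |WV| = |V − W| = 81.052.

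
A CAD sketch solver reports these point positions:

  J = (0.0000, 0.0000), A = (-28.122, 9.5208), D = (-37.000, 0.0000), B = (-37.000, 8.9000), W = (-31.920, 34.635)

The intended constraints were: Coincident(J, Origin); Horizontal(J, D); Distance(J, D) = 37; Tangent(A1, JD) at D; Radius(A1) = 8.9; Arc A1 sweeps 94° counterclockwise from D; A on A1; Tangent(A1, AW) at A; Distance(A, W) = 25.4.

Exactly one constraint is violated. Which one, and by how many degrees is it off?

Tangent(A1, AW) at A — off by 4.60°.

J = (0.00, 0.00) ✓; J.y = 0.00, D.y = 0.00 ✓; |JD| = 37.00 ✓; ∠(BD, DJ) = 90.00° ✓; |BD| = 8.900 ✓; bearing(B→A) − bearing(B→D) = 94.00° ✓; |BA| = 8.900 ✓; ∠(BA, AW) = 85.40° ✗; |AW| = 25.40 ✓.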